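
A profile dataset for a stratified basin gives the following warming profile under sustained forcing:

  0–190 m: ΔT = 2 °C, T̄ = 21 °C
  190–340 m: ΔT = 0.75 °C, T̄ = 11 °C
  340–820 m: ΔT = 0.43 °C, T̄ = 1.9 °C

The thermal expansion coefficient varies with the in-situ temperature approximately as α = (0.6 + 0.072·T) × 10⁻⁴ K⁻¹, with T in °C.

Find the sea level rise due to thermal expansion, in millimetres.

Layer 1: α = (0.6 + 0.072×21)×10⁻⁴ = 2.112×10⁻⁴ K⁻¹
Layer 2: α = (0.6 + 0.072×11)×10⁻⁴ = 1.392×10⁻⁴ K⁻¹
Layer 3: α = (0.6 + 0.072×1.9)×10⁻⁴ = 0.7368×10⁻⁴ K⁻¹
190 × 2.112×10⁻⁴ × 2 = 0.080256 m
Layer 2: 0.75 × 150 × 1.392×10⁻⁴ = 0.01566 m
340–820 m: 0.7368×10⁻⁴ × 480 × 0.43 = 0.015207552 m
Δh = 0.080256 + 0.01566 + 0.015207552 = 0.111123552 m

111 mm of thermosteric rise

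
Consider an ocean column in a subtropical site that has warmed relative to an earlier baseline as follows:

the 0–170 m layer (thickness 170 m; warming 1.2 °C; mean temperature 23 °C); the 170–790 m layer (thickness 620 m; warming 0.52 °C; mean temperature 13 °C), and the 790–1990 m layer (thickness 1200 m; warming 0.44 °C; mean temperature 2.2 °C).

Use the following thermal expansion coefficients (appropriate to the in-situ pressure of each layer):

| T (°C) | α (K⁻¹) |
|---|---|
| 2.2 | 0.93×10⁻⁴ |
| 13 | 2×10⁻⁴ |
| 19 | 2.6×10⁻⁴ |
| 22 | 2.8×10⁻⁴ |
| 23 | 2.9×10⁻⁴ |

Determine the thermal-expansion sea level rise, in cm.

Layer 1 at 23 °C → α = 2.9×10⁻⁴ K⁻¹
Layer 2 at 13 °C → α = 2×10⁻⁴ K⁻¹
Layer 3 at 2.2 °C → α = 0.93×10⁻⁴ K⁻¹
Layer 1: 170 × 2.9×10⁻⁴ × 1.2 = 0.05916 m
0.52 × 620 × 2×10⁻⁴ = 0.06448 m
790–1990 m: 0.44 × 1200 × 0.93×10⁻⁴ = 0.049104 m
Δh = 0.05916 + 0.06448 + 0.049104 = 0.172744 m ≈ 17.3 cm

about 17.3 cm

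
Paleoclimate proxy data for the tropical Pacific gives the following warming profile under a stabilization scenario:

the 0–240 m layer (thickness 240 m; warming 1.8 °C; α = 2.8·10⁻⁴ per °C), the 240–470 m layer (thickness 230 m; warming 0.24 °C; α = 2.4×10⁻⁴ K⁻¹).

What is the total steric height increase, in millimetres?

Layer 1: 1.8 × 2.8×10⁻⁴ × 240 = 0.12096 m
Layer 2: 2.4×10⁻⁴ × 0.24 × 230 = 0.013248 m
Δh = 0.12096 + 0.013248 = 0.134208 m ≈ 134 mm

134 mm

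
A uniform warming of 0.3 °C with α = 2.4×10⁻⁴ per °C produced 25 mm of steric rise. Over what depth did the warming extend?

350 m

H = Δh/(αΔT) = 0.025 / (2.4×10⁻⁴ × 0.3) ≈ 347.2 m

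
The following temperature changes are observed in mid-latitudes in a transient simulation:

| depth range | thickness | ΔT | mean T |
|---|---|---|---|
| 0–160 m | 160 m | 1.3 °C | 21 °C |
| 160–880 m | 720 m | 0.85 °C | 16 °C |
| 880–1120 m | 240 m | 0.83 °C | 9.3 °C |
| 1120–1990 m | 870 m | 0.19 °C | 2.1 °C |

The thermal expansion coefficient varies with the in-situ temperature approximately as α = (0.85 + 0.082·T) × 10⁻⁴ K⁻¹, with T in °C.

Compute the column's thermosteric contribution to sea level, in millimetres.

Layer 1: α = (0.85 + 0.082×21)×10⁻⁴ = 2.572×10⁻⁴ K⁻¹
Layer 2: α = (0.85 + 0.082×16)×10⁻⁴ = 2.162×10⁻⁴ K⁻¹
Layer 3: α = (0.85 + 0.082×9.3)×10⁻⁴ = 1.6126×10⁻⁴ K⁻¹
Layer 4: α = (0.85 + 0.082×2.1)×10⁻⁴ = 1.0222×10⁻⁴ K⁻¹
2.572×10⁻⁴ × 160 × 1.3 = 0.0534976 m
160–880 m: 720 × 0.85 × 2.162×10⁻⁴ = 0.1323144 m
Layer 3: 1.6126×10⁻⁴ × 0.83 × 240 = 0.032122992 m
1120–1990 m: 1.0222×10⁻⁴ × 870 × 0.19 = 0.016896966 m
Δh = 0.0534976 + 0.1323144 + 0.032122992 + 0.016896966 = 0.234831958 m ≈ 230 mm

230 mm of thermosteric rise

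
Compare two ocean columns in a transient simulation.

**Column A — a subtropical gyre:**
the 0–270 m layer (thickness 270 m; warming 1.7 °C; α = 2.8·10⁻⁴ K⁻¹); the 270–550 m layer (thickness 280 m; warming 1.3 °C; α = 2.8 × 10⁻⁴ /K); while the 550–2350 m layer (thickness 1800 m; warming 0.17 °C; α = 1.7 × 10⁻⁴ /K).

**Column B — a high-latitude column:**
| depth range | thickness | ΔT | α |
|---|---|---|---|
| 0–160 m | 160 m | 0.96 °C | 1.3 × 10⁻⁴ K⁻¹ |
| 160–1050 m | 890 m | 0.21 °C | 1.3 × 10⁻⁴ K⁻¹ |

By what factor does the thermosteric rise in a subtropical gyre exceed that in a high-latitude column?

a factor of 6.38

A 0–270 m: 2.8×10⁻⁴ × 1.7 × 270 = 0.12852 m
A Layer 2: 280 × 1.3 × 2.8×10⁻⁴ = 0.10192 m
A 1.7×10⁻⁴ × 1800 × 0.17 = 0.05202 m
A total: 0.28246 m
B Layer 1: 0.96 × 1.3×10⁻⁴ × 160 = 0.019968 m
B 0.21 × 890 × 1.3×10⁻⁴ = 0.024297 m
B total: 0.044265 m
Ratio: 0.28246 / 0.044265 ≈ 6.381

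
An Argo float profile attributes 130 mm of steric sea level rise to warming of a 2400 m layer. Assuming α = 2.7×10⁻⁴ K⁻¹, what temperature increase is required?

ΔT = Δh/(αH) = 0.13 / (2.7×10⁻⁴ × 2400) ≈ 0.2006 K

about 0.201 K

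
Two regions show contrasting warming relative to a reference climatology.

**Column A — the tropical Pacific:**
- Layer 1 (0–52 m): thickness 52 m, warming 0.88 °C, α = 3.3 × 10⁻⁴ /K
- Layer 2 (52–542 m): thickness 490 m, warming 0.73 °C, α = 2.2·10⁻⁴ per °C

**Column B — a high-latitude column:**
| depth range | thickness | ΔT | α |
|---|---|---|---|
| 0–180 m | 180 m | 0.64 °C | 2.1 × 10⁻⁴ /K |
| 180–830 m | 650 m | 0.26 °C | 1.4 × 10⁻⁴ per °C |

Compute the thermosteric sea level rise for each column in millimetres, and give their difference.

A: 93.8 mm; B: 47.9 mm; difference 45.9 mm

A 0–52 m: 3.3×10⁻⁴ × 0.88 × 52 = 0.0151008 m
A 490 × 2.2×10⁻⁴ × 0.73 = 0.078694 m
A total: 0.0937948 m
B 0–180 m: 180 × 2.1×10⁻⁴ × 0.64 = 0.024192 m
B 1.4×10⁻⁴ × 0.26 × 650 = 0.02366 m
B total: 0.047852 m
Difference: 0.0937948 − 0.047852 = 0.0459428 m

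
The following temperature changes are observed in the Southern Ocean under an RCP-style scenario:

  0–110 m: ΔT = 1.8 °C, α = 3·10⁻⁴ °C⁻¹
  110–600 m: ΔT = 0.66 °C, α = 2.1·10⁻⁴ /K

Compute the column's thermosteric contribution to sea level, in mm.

0–110 m: 3×10⁻⁴ × 110 × 1.8 = 0.05940 m
110–600 m: 0.66 × 2.1×10⁻⁴ × 490 = 0.067914 m
Δh = 0.05940 + 0.067914 = 0.127314 m

Δh = 127 mm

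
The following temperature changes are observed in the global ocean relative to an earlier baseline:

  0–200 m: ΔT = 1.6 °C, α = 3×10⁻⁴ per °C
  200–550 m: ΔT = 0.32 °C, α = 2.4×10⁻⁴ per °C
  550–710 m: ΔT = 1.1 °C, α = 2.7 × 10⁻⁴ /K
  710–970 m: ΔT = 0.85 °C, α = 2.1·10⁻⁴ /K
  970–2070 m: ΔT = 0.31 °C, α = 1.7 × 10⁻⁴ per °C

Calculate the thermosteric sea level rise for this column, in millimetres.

about 275 mm

1.6 × 200 × 3×10⁻⁴ = 0.09600 m
200–550 m: 0.32 × 350 × 2.4×10⁻⁴ = 0.02688 m
Layer 3: 1.1 × 160 × 2.7×10⁻⁴ = 0.04752 m
710–970 m: 0.85 × 260 × 2.1×10⁻⁴ = 0.04641 m
Layer 5: 1100 × 1.7×10⁻⁴ × 0.31 = 0.05797 m
Δh = 0.09600 + 0.02688 + 0.04752 + 0.04641 + 0.05797 = 0.27478 m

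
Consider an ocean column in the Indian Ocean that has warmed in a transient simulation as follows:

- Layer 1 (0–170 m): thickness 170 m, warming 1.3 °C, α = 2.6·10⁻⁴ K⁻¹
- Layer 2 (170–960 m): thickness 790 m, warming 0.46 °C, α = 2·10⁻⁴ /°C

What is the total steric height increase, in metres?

Δh = 0.13 m

1.3 × 170 × 2.6×10⁻⁴ = 0.05746 m
Layer 2: 0.46 × 2×10⁻⁴ × 790 = 0.07268 m
Δh = 0.05746 + 0.07268 = 0.13014 m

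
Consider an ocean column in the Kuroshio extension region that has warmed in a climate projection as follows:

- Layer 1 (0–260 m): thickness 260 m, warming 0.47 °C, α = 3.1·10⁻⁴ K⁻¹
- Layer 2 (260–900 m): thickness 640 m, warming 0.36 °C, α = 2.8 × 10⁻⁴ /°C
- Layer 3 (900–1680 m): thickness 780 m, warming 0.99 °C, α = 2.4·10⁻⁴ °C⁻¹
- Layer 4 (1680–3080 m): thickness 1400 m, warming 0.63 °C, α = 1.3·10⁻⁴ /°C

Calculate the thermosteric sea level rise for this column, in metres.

3.1×10⁻⁴ × 0.47 × 260 = 0.037882 m
Layer 2: 2.8×10⁻⁴ × 640 × 0.36 = 0.064512 m
900–1680 m: 2.4×10⁻⁴ × 0.99 × 780 = 0.185328 m
Layer 4: 0.63 × 1.3×10⁻⁴ × 1400 = 0.11466 m
Δh = 0.037882 + 0.064512 + 0.185328 + 0.11466 = 0.402382 m

about 0.402 m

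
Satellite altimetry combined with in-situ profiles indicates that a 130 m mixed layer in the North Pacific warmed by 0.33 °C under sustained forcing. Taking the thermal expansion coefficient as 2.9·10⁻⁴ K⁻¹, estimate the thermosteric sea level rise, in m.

0.0124 m of thermosteric rise

Δh = αΔT·H = 2.9×10⁻⁴ × 0.33 × 130 = 0.012441 m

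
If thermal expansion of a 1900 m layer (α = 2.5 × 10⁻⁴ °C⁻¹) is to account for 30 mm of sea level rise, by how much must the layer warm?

ΔT ≈ 0.0632 K

ΔT = Δh/(αH) = 0.03 / (2.5×10⁻⁴ × 1900) ≈ 0.06316 K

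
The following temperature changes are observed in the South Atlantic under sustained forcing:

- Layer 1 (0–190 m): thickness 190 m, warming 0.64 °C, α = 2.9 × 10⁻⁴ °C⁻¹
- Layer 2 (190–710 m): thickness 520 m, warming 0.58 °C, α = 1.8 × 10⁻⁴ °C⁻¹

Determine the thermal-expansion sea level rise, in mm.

Δh ≈ 89.6 mm

Layer 1: 0.64 × 190 × 2.9×10⁻⁴ = 0.035264 m
0.58 × 1.8×10⁻⁴ × 520 = 0.054288 m
Δh = 0.035264 + 0.054288 = 0.089552 m ≈ 89.6 mm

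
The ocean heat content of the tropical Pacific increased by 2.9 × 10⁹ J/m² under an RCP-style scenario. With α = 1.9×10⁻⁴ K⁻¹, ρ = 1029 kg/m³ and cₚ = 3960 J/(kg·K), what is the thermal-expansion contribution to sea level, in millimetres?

Δh = αQ/(ρcₚ) = 1.9×10⁻⁴ × 2.9×10⁹ / (1029 × 3960) ≈ 0.13522 m

Δh ≈ 140 mm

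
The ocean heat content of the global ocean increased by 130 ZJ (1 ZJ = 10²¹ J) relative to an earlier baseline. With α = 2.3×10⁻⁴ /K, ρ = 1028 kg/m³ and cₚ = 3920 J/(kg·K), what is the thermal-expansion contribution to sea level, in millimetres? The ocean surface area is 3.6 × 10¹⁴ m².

about 20.6 mm

Per unit area: Q = 130×10²¹ / (3.6×10¹⁴) ≈ 3.611×10⁸ J/m²
Δh = αQ/(ρcₚ) = 2.3×10⁻⁴ × 3.611×10⁸ / (1028 × 3920) ≈ 0.02061 m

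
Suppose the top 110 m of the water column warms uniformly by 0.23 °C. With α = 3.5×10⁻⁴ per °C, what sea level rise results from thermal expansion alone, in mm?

Δh = 8.9 mm

Δh = αΔT·H = 3.5×10⁻⁴ × 0.23 × 110 = 0.008855 m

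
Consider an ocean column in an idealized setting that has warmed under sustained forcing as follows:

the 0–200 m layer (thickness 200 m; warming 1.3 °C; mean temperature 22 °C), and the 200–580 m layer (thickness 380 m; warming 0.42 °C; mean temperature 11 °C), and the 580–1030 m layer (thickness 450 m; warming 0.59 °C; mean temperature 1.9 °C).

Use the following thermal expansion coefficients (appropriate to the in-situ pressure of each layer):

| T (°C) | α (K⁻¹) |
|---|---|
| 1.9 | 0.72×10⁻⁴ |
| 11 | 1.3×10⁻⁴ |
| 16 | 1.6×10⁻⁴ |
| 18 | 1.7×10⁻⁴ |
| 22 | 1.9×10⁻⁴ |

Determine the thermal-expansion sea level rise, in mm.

Layer 1 at 22 °C → α = 1.9×10⁻⁴ K⁻¹
Layer 2 at 11 °C → α = 1.3×10⁻⁴ K⁻¹
Layer 3 at 1.9 °C → α = 0.72×10⁻⁴ K⁻¹
1.9×10⁻⁴ × 200 × 1.3 = 0.04940 m
380 × 1.3×10⁻⁴ × 0.42 = 0.020748 m
Layer 3: 0.59 × 0.72×10⁻⁴ × 450 = 0.019116 m
Δh = 0.04940 + 0.020748 + 0.019116 = 0.089264 m

89.3 mm of thermosteric rise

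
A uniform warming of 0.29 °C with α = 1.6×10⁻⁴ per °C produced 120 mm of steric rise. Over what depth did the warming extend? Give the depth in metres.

H = Δh/(αΔT) = 0.12 / (1.6×10⁻⁴ × 0.29) ≈ 2586 m

about 2600 m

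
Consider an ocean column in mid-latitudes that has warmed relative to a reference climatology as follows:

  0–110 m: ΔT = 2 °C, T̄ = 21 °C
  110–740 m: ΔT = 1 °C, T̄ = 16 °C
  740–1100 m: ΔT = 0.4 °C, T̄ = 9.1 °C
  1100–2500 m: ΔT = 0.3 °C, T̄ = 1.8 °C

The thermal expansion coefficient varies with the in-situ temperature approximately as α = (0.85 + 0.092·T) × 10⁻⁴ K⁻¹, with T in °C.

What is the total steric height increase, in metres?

about 0.274 m

Layer 1: α = (0.85 + 0.092×21)×10⁻⁴ = 2.782×10⁻⁴ K⁻¹
Layer 2: α = (0.85 + 0.092×16)×10⁻⁴ = 2.322×10⁻⁴ K⁻¹
Layer 3: α = (0.85 + 0.092×9.1)×10⁻⁴ = 1.6872×10⁻⁴ K⁻¹
Layer 4: α = (0.85 + 0.092×1.8)×10⁻⁴ = 1.0156×10⁻⁴ K⁻¹
0–110 m: 2.782×10⁻⁴ × 110 × 2 = 0.061204 m
2.322×10⁻⁴ × 630 × 1 = 0.146286 m
Layer 3: 0.4 × 360 × 1.6872×10⁻⁴ = 0.02429568 m
Layer 4: 0.3 × 1400 × 1.0156×10⁻⁴ = 0.0426552 m
Δh = 0.061204 + 0.146286 + 0.02429568 + 0.0426552 = 0.27444088 m ≈ 0.274 m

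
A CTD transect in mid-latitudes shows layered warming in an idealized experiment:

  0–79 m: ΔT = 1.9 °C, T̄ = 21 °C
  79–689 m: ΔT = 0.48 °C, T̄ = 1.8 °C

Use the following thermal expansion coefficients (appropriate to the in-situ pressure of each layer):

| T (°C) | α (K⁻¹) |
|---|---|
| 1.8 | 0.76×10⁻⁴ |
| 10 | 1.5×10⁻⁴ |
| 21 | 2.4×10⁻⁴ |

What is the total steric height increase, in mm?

Layer 1 at 21 °C → α = 2.4×10⁻⁴ K⁻¹
Layer 2 at 1.8 °C → α = 0.76×10⁻⁴ K⁻¹
Layer 1: 2.4×10⁻⁴ × 79 × 1.9 = 0.036024 m
79–689 m: 610 × 0.76×10⁻⁴ × 0.48 = 0.0222528 m
Δh = 0.036024 + 0.0222528 = 0.0582768 m ≈ 58 mm

about 58 mm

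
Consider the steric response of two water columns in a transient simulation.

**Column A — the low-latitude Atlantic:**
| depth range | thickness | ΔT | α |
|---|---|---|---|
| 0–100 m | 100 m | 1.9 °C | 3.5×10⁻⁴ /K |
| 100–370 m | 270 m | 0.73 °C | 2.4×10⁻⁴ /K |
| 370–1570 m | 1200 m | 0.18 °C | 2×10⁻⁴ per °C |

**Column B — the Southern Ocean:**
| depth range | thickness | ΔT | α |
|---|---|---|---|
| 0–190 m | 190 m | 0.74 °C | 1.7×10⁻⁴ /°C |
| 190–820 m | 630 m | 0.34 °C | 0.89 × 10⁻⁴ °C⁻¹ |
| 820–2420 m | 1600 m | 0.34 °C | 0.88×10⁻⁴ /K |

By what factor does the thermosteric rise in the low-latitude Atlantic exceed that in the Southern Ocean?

A 0–100 m: 1.9 × 3.5×10⁻⁴ × 100 = 0.06650 m
A 100–370 m: 2.4×10⁻⁴ × 270 × 0.73 = 0.047304 m
A 370–1570 m: 0.18 × 2×10⁻⁴ × 1200 = 0.04320 m
A total: 0.157004 m
B 0–190 m: 190 × 0.74 × 1.7×10⁻⁴ = 0.023902 m
B 0.34 × 630 × 0.89×10⁻⁴ = 0.0190638 m
B 1600 × 0.34 × 0.88×10⁻⁴ = 0.047872 m
B total: 0.0908378 m
Ratio: 0.157004 / 0.0908378 ≈ 1.728

≈ 1.7×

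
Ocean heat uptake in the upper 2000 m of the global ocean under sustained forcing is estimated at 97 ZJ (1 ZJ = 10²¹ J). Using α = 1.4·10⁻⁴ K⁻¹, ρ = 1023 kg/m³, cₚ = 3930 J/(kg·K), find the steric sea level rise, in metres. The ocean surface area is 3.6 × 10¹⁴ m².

Per unit area: Q = 97×10²¹ / (3.6×10¹⁴) ≈ 2.694×10⁸ J/m²
Δh = αQ/(ρcₚ) = 1.4×10⁻⁴ × 2.694×10⁸ / (1023 × 3930) ≈ 0.0093812 m

about 0.00938 m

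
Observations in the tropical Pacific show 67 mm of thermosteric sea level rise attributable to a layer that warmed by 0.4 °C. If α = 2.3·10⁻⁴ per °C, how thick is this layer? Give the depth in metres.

728 m

H = Δh/(αΔT) = 0.067 / (2.3×10⁻⁴ × 0.4) ≈ 728.3 m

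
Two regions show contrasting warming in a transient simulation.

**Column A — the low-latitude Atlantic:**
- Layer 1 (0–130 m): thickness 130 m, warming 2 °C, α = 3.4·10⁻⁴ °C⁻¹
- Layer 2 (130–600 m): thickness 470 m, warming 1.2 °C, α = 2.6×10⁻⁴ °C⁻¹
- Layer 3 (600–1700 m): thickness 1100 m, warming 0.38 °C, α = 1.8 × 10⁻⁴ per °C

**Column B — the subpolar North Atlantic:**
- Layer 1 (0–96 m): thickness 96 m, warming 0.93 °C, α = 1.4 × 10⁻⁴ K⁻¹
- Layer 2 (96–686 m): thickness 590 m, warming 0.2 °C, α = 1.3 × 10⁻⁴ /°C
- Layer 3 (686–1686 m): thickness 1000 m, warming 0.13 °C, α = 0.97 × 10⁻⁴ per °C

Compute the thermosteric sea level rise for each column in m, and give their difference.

A: 0.310 m; B: 0.0404 m; difference 0.270 m

A 2 × 3.4×10⁻⁴ × 130 = 0.08840 m
A Layer 2: 470 × 2.6×10⁻⁴ × 1.2 = 0.14664 m
A Layer 3: 1.8×10⁻⁴ × 1100 × 0.38 = 0.07524 m
A total: 0.31028 m
B Layer 1: 0.93 × 1.4×10⁻⁴ × 96 = 0.0124992 m
B 0.2 × 1.3×10⁻⁴ × 590 = 0.01534 m
B 686–1686 m: 0.97×10⁻⁴ × 0.13 × 1000 = 0.01261 m
B total: 0.0404492 m
Difference: 0.31028 − 0.0404492 = 0.2698308 m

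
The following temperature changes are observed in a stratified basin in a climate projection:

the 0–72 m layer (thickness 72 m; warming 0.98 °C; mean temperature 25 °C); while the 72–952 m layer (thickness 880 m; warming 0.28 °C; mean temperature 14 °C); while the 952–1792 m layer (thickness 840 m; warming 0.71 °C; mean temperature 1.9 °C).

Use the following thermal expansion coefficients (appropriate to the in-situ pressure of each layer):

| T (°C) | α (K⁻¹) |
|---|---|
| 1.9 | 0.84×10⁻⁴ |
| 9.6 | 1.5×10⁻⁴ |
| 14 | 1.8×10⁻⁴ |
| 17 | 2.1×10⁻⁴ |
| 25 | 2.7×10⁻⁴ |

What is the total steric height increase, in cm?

Layer 1 at 25 °C → α = 2.7×10⁻⁴ K⁻¹
Layer 2 at 14 °C → α = 1.8×10⁻⁴ K⁻¹
Layer 3 at 1.9 °C → α = 0.84×10⁻⁴ K⁻¹
72 × 0.98 × 2.7×10⁻⁴ = 0.0190512 m
72–952 m: 1.8×10⁻⁴ × 880 × 0.28 = 0.044352 m
Layer 3: 840 × 0.84×10⁻⁴ × 0.71 = 0.0500976 m
Δh = 0.0190512 + 0.044352 + 0.0500976 = 0.1135008 m

Δh ≈ 11.4 cm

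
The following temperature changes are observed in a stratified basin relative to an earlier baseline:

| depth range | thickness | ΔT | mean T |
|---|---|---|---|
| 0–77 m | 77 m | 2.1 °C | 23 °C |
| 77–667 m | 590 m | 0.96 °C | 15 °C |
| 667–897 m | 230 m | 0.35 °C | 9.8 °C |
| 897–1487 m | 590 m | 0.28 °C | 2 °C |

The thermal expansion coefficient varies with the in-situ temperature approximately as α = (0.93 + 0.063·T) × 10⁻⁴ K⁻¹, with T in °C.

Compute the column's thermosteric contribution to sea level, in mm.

Layer 1: α = (0.93 + 0.063×23)×10⁻⁴ = 2.379×10⁻⁴ K⁻¹
Layer 2: α = (0.93 + 0.063×15)×10⁻⁴ = 1.875×10⁻⁴ K⁻¹
Layer 3: α = (0.93 + 0.063×9.8)×10⁻⁴ = 1.5474×10⁻⁴ K⁻¹
Layer 4: α = (0.93 + 0.063×2)×10⁻⁴ = 1.056×10⁻⁴ K⁻¹
77 × 2.1 × 2.379×10⁻⁴ = 0.03846843 m
77–667 m: 590 × 1.875×10⁻⁴ × 0.96 = 0.10620 m
667–897 m: 230 × 1.5474×10⁻⁴ × 0.35 = 0.01245657 m
897–1487 m: 0.28 × 1.056×10⁻⁴ × 590 = 0.01744512 m
Δh = 0.03846843 + 0.10620 + 0.01245657 + 0.01744512 = 0.17457012 m ≈ 170 mm

Δh ≈ 170 mm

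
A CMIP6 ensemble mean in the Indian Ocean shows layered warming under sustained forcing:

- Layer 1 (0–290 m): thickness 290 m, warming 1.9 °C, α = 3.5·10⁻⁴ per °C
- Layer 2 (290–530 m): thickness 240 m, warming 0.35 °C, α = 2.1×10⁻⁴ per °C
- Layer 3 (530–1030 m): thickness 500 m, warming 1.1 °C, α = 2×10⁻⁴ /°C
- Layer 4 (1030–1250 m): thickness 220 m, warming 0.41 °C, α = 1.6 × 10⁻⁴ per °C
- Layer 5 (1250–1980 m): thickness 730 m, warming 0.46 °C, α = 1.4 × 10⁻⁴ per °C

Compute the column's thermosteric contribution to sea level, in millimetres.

380 mm

1.9 × 290 × 3.5×10⁻⁴ = 0.19285 m
Layer 2: 2.1×10⁻⁴ × 240 × 0.35 = 0.01764 m
Layer 3: 1.1 × 2×10⁻⁴ × 500 = 0.11000 m
1030–1250 m: 220 × 0.41 × 1.6×10⁻⁴ = 0.014432 m
Layer 5: 1.4×10⁻⁴ × 0.46 × 730 = 0.047012 m
Δh = 0.19285 + 0.01764 + 0.11000 + 0.014432 + 0.047012 = 0.381934 m ≈ 380 mm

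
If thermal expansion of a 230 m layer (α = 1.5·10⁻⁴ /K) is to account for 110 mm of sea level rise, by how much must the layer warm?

about 3.19 K

ΔT = Δh/(αH) = 0.11 / (1.5×10⁻⁴ × 230) ≈ 3.188 K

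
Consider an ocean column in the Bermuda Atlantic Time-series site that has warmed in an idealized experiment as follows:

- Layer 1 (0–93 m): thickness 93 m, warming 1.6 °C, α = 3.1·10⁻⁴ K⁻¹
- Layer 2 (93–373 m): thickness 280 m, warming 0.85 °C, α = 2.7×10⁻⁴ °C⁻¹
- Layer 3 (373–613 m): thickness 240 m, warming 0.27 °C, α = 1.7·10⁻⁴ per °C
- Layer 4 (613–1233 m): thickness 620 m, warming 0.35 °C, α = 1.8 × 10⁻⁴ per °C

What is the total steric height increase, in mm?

1.6 × 3.1×10⁻⁴ × 93 = 0.046128 m
93–373 m: 280 × 2.7×10⁻⁴ × 0.85 = 0.06426 m
240 × 1.7×10⁻⁴ × 0.27 = 0.011016 m
1.8×10⁻⁴ × 0.35 × 620 = 0.03906 m
Δh = 0.046128 + 0.06426 + 0.011016 + 0.03906 = 0.160464 m

Δh ≈ 160 mm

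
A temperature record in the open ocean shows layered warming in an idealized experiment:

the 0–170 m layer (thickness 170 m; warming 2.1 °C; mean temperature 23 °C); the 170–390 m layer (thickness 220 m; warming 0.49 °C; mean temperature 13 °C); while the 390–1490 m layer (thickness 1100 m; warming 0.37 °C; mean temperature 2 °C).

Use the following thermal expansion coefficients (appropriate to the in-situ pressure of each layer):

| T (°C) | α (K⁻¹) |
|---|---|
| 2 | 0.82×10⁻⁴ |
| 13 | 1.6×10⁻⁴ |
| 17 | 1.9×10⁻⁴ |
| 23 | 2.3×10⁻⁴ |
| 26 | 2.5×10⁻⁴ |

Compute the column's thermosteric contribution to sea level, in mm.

130 mm

Layer 1 at 23 °C → α = 2.3×10⁻⁴ K⁻¹
Layer 2 at 13 °C → α = 1.6×10⁻⁴ K⁻¹
Layer 3 at 2 °C → α = 0.82×10⁻⁴ K⁻¹
Layer 1: 2.1 × 2.3×10⁻⁴ × 170 = 0.08211 m
1.6×10⁻⁴ × 0.49 × 220 = 0.017248 m
Layer 3: 0.82×10⁻⁴ × 1100 × 0.37 = 0.033374 m
Δh = 0.08211 + 0.017248 + 0.033374 = 0.132732 m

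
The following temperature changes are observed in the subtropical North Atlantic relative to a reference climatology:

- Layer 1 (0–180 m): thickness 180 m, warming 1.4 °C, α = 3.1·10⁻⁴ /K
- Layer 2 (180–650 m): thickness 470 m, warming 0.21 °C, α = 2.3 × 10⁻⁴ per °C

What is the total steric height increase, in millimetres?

Δh = 101 mm

180 × 1.4 × 3.1×10⁻⁴ = 0.07812 m
Layer 2: 0.21 × 470 × 2.3×10⁻⁴ = 0.022701 m
Δh = 0.07812 + 0.022701 = 0.100821 m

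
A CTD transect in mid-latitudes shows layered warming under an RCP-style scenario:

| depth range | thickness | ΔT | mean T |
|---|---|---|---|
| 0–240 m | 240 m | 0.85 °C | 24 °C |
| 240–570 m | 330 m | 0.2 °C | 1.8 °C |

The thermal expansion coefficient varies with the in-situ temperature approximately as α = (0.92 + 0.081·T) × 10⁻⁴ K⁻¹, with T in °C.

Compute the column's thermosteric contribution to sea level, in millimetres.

Δh = 65.5 mm

Layer 1: α = (0.92 + 0.081×24)×10⁻⁴ = 2.864×10⁻⁴ K⁻¹
Layer 2: α = (0.92 + 0.081×1.8)×10⁻⁴ = 1.0658×10⁻⁴ K⁻¹
Layer 1: 240 × 2.864×10⁻⁴ × 0.85 = 0.0584256 m
330 × 1.0658×10⁻⁴ × 0.2 = 0.00703428 m
Δh = 0.0584256 + 0.00703428 = 0.06545988 m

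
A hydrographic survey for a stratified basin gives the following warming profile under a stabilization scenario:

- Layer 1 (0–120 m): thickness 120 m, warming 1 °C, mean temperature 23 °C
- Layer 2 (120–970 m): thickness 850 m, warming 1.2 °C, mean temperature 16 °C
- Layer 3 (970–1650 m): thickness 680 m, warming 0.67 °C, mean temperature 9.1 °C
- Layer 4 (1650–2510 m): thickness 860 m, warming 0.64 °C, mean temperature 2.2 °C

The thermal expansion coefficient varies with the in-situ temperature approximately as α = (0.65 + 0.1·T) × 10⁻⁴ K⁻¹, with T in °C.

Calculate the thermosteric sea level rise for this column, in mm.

Layer 1: α = (0.65 + 0.1×23)×10⁻⁴ = 2.95×10⁻⁴ K⁻¹
Layer 2: α = (0.65 + 0.1×16)×10⁻⁴ = 2.25×10⁻⁴ K⁻¹
Layer 3: α = (0.65 + 0.1×9.1)×10⁻⁴ = 1.56×10⁻⁴ K⁻¹
Layer 4: α = (0.65 + 0.1×2.2)×10⁻⁴ = 0.87×10⁻⁴ K⁻¹
0–120 m: 2.95×10⁻⁴ × 120 × 1 = 0.03540 m
1.2 × 2.25×10⁻⁴ × 850 = 0.22950 m
Layer 3: 680 × 0.67 × 1.56×10⁻⁴ = 0.0710736 m
Layer 4: 860 × 0.64 × 0.87×10⁻⁴ = 0.0478848 m
Δh = 0.03540 + 0.22950 + 0.0710736 + 0.0478848 = 0.3838584 m ≈ 384 mm

384 mm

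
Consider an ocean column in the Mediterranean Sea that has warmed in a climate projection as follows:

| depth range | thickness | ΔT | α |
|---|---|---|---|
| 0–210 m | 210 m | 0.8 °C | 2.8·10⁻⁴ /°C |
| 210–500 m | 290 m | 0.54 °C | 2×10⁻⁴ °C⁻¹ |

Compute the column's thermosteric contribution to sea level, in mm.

0–210 m: 2.8×10⁻⁴ × 0.8 × 210 = 0.04704 m
0.54 × 290 × 2×10⁻⁴ = 0.03132 m
Δh = 0.04704 + 0.03132 = 0.07836 m ≈ 78.4 mm

about 78.4 mm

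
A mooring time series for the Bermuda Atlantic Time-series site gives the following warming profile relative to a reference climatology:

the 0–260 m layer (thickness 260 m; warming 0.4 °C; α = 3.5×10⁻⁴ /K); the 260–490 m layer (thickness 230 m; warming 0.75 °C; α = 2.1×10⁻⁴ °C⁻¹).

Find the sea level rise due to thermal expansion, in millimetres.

73 mm

Layer 1: 260 × 0.4 × 3.5×10⁻⁴ = 0.03640 m
0.75 × 2.1×10⁻⁴ × 230 = 0.036225 m
Δh = 0.03640 + 0.036225 = 0.072625 m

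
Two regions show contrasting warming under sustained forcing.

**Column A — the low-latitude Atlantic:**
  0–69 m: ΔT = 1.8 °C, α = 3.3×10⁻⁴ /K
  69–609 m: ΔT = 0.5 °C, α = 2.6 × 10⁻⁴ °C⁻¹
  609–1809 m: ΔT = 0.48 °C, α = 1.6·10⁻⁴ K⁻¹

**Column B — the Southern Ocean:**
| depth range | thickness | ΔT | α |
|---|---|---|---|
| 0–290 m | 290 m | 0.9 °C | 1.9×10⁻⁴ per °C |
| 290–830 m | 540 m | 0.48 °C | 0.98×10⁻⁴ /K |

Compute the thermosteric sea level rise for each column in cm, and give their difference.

A 0–69 m: 69 × 1.8 × 3.3×10⁻⁴ = 0.040986 m
A 2.6×10⁻⁴ × 540 × 0.5 = 0.07020 m
A 1.6×10⁻⁴ × 1200 × 0.48 = 0.09216 m
A total: 0.203346 m
B 0.9 × 1.9×10⁻⁴ × 290 = 0.04959 m
B 290–830 m: 540 × 0.48 × 0.98×10⁻⁴ = 0.0254016 m
B total: 0.0749916 m
Difference: 0.203346 − 0.0749916 = 0.1283544 m

Δh_A ≈ 20 cm, Δh_B ≈ 7.5 cm; difference ≈ 13 cm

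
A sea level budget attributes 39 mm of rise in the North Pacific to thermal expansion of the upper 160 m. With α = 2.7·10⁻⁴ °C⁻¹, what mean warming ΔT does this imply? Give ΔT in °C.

ΔT ≈ 0.90 °C

ΔT = Δh/(αH) = 0.039 / (2.7×10⁻⁴ × 160) ≈ 0.9028 °C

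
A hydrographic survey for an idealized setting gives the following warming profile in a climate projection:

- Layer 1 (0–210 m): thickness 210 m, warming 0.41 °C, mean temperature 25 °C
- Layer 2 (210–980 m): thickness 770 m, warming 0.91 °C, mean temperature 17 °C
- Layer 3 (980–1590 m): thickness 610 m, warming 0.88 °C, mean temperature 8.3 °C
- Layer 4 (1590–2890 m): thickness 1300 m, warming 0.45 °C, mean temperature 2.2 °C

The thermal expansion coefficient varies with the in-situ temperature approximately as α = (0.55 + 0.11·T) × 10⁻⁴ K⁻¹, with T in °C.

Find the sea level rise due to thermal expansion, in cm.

Δh ≈ 32 cm

Layer 1: α = (0.55 + 0.11×25)×10⁻⁴ = 3.3×10⁻⁴ K⁻¹
Layer 2: α = (0.55 + 0.11×17)×10⁻⁴ = 2.42×10⁻⁴ K⁻¹
Layer 3: α = (0.55 + 0.11×8.3)×10⁻⁴ = 1.463×10⁻⁴ K⁻¹
Layer 4: α = (0.55 + 0.11×2.2)×10⁻⁴ = 0.792×10⁻⁴ K⁻¹
0–210 m: 0.41 × 210 × 3.3×10⁻⁴ = 0.028413 m
770 × 0.91 × 2.42×10⁻⁴ = 0.1695694 m
0.88 × 1.463×10⁻⁴ × 610 = 0.07853384 m
Layer 4: 1300 × 0.792×10⁻⁴ × 0.45 = 0.046332 m
Δh = 0.028413 + 0.1695694 + 0.07853384 + 0.046332 = 0.32284824 m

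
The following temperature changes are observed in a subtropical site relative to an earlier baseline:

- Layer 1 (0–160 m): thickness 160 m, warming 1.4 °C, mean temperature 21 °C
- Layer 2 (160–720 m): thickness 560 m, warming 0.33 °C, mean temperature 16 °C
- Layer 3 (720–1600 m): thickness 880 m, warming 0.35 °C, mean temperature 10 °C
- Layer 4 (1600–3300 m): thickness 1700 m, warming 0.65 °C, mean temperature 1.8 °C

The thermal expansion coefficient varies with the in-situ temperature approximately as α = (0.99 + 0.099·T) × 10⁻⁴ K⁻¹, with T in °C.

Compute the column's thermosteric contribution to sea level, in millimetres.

Layer 1: α = (0.99 + 0.099×21)×10⁻⁴ = 3.069×10⁻⁴ K⁻¹
Layer 2: α = (0.99 + 0.099×16)×10⁻⁴ = 2.574×10⁻⁴ K⁻¹
Layer 3: α = (0.99 + 0.099×10)×10⁻⁴ = 1.98×10⁻⁴ K⁻¹
Layer 4: α = (0.99 + 0.099×1.8)×10⁻⁴ = 1.1682×10⁻⁴ K⁻¹
0–160 m: 1.4 × 160 × 3.069×10⁻⁴ = 0.0687456 m
0.33 × 2.574×10⁻⁴ × 560 = 0.04756752 m
Layer 3: 880 × 0.35 × 1.98×10⁻⁴ = 0.060984 m
Layer 4: 0.65 × 1700 × 1.1682×10⁻⁴ = 0.1290861 m
Δh = 0.0687456 + 0.04756752 + 0.060984 + 0.1290861 = 0.30638322 m ≈ 306 mm

Δh = 306 mm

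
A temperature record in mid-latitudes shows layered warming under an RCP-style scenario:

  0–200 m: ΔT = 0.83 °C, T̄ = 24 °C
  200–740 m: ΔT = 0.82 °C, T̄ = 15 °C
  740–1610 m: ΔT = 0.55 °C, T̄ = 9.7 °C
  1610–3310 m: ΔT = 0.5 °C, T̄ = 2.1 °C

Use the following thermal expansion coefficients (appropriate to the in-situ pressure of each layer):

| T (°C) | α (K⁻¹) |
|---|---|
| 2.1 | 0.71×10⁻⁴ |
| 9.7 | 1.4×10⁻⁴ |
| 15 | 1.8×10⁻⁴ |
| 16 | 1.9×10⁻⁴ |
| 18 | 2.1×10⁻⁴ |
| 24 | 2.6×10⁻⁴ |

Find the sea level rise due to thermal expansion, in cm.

Δh = 25 cm

Layer 1 at 24 °C → α = 2.6×10⁻⁴ K⁻¹
Layer 2 at 15 °C → α = 1.8×10⁻⁴ K⁻¹
Layer 3 at 9.7 °C → α = 1.4×10⁻⁴ K⁻¹
Layer 4 at 2.1 °C → α = 0.71×10⁻⁴ K⁻¹
Layer 1: 200 × 0.83 × 2.6×10⁻⁴ = 0.04316 m
200–740 m: 1.8×10⁻⁴ × 540 × 0.82 = 0.079704 m
740–1610 m: 870 × 0.55 × 1.4×10⁻⁴ = 0.06699 m
Layer 4: 0.71×10⁻⁴ × 1700 × 0.5 = 0.06035 m
Δh = 0.04316 + 0.079704 + 0.06699 + 0.06035 = 0.250204 m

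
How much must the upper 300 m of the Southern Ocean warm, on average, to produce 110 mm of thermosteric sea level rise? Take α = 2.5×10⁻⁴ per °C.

ΔT = Δh/(αH) = 0.11 / (2.5×10⁻⁴ × 300) ≈ 1.467 °C

ΔT ≈ 1.47 °C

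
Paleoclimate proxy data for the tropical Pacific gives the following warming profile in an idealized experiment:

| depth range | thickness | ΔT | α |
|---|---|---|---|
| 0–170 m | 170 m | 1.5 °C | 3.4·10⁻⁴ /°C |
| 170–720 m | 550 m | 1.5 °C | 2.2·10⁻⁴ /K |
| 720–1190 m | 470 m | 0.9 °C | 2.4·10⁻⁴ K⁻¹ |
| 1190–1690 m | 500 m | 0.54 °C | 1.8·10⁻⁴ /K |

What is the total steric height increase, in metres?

Layer 1: 1.5 × 170 × 3.4×10⁻⁴ = 0.08670 m
1.5 × 2.2×10⁻⁴ × 550 = 0.18150 m
470 × 0.9 × 2.4×10⁻⁴ = 0.10152 m
0.54 × 500 × 1.8×10⁻⁴ = 0.04860 m
Δh = 0.08670 + 0.18150 + 0.10152 + 0.04860 = 0.41832 m

Δh ≈ 0.418 m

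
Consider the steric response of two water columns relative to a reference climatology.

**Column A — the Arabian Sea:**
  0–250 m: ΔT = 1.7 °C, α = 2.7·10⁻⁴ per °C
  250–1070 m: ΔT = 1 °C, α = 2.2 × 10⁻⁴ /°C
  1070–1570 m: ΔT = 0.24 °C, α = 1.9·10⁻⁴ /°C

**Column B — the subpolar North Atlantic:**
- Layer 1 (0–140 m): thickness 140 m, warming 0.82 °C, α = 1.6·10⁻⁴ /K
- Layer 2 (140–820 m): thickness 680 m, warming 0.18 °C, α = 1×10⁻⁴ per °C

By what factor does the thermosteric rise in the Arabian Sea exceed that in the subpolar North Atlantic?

A Layer 1: 2.7×10⁻⁴ × 1.7 × 250 = 0.11475 m
A Layer 2: 1 × 820 × 2.2×10⁻⁴ = 0.18040 m
A 0.24 × 500 × 1.9×10⁻⁴ = 0.02280 m
A total: 0.31795 m
B 0–140 m: 1.6×10⁻⁴ × 0.82 × 140 = 0.018368 m
B Layer 2: 680 × 0.18 × 1×10⁻⁴ = 0.01224 m
B total: 0.030608 m
Ratio: 0.31795 / 0.030608 ≈ 10.39

a factor of 10.4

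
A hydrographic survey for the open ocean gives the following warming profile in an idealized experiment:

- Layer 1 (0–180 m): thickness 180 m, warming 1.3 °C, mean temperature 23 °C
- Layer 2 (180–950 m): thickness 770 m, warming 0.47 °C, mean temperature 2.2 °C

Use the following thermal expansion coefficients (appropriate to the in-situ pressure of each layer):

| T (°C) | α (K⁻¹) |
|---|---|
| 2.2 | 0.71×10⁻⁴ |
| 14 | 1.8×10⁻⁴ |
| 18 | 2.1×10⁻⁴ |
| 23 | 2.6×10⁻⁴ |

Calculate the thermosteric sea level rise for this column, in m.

Δh = 0.0865 m

Layer 1 at 23 °C → α = 2.6×10⁻⁴ K⁻¹
Layer 2 at 2.2 °C → α = 0.71×10⁻⁴ K⁻¹
2.6×10⁻⁴ × 1.3 × 180 = 0.06084 m
180–950 m: 0.71×10⁻⁴ × 0.47 × 770 = 0.0256949 m
Δh = 0.06084 + 0.0256949 = 0.0865349 m ≈ 0.0865 m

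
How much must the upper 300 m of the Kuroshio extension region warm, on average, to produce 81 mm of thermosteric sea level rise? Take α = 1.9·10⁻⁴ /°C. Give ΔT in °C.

1.4 °C

ΔT = Δh/(αH) = 0.081 / (1.9×10⁻⁴ × 300) ≈ 1.421 °C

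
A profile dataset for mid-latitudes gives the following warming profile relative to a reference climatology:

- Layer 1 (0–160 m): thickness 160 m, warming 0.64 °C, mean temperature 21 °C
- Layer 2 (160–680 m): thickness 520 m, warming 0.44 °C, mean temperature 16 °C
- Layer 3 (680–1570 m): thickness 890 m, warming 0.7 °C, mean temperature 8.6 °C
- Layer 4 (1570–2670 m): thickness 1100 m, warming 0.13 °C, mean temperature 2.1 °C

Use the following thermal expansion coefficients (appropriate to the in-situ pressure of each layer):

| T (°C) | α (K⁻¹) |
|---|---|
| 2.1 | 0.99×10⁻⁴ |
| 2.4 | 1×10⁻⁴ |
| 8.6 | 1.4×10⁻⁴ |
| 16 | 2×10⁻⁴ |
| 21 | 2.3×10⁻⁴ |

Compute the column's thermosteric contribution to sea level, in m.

Layer 1 at 21 °C → α = 2.3×10⁻⁴ K⁻¹
Layer 2 at 16 °C → α = 2×10⁻⁴ K⁻¹
Layer 3 at 8.6 °C → α = 1.4×10⁻⁴ K⁻¹
Layer 4 at 2.1 °C → α = 0.99×10⁻⁴ K⁻¹
2.3×10⁻⁴ × 0.64 × 160 = 0.023552 m
2×10⁻⁴ × 0.44 × 520 = 0.04576 m
680–1570 m: 890 × 1.4×10⁻⁴ × 0.7 = 0.08722 m
Layer 4: 0.99×10⁻⁴ × 1100 × 0.13 = 0.014157 m
Δh = 0.023552 + 0.04576 + 0.08722 + 0.014157 = 0.170689 m

Δh = 0.17 m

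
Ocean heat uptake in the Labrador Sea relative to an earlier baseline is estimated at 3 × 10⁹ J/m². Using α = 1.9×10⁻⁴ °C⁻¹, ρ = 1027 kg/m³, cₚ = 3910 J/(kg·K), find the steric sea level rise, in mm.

142 mm

Δh = αQ/(ρcₚ) = 1.9×10⁻⁴ × 3×10⁹ / (1027 × 3910) ≈ 0.14195 m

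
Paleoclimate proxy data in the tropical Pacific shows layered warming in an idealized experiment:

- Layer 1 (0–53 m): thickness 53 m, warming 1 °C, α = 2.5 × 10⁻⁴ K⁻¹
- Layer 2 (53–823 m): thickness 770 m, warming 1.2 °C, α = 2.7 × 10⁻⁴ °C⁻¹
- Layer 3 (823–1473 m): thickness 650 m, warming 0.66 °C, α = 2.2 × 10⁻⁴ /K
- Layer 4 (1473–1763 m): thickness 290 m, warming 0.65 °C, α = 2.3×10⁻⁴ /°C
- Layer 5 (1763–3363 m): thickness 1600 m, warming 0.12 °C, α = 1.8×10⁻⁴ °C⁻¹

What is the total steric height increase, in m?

0–53 m: 1 × 53 × 2.5×10⁻⁴ = 0.01325 m
53–823 m: 2.7×10⁻⁴ × 770 × 1.2 = 0.24948 m
2.2×10⁻⁴ × 0.66 × 650 = 0.09438 m
1473–1763 m: 290 × 0.65 × 2.3×10⁻⁴ = 0.043355 m
1763–3363 m: 1600 × 1.8×10⁻⁴ × 0.12 = 0.03456 m
Δh = 0.01325 + 0.24948 + 0.09438 + 0.043355 + 0.03456 = 0.435025 m

0.435 m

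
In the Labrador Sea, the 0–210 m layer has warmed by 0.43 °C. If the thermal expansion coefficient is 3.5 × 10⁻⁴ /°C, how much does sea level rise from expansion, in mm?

Δh ≈ 31.6 mm

Δh = αΔT·H = 3.5×10⁻⁴ × 0.43 × 210 = 0.031605 m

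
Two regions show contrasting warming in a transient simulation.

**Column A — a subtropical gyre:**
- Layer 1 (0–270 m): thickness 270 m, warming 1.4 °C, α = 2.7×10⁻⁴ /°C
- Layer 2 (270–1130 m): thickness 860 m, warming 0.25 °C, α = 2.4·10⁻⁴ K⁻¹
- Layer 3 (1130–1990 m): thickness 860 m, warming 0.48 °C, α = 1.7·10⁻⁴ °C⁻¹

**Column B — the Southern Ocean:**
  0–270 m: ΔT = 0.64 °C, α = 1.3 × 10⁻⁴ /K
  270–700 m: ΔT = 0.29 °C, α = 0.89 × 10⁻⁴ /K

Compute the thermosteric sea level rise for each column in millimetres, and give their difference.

A Layer 1: 1.4 × 270 × 2.7×10⁻⁴ = 0.10206 m
A Layer 2: 860 × 0.25 × 2.4×10⁻⁴ = 0.05160 m
A 1.7×10⁻⁴ × 860 × 0.48 = 0.070176 m
A total: 0.223836 m
B 0–270 m: 0.64 × 1.3×10⁻⁴ × 270 = 0.022464 m
B Layer 2: 430 × 0.89×10⁻⁴ × 0.29 = 0.0110983 m
B total: 0.0335623 m
Difference: 0.223836 − 0.0335623 = 0.1902737 m

A: 224 mm; B: 33.6 mm; difference 190 mm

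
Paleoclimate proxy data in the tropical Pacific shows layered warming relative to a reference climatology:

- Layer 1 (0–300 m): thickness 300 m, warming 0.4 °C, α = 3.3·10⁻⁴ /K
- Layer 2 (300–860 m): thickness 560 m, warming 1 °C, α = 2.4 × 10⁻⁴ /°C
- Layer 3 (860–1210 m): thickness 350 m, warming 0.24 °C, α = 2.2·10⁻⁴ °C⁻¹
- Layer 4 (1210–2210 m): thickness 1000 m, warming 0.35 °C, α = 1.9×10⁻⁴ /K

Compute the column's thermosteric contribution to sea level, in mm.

259 mm of thermosteric rise

0–300 m: 3.3×10⁻⁴ × 0.4 × 300 = 0.03960 m
300–860 m: 1 × 2.4×10⁻⁴ × 560 = 0.13440 m
Layer 3: 0.24 × 350 × 2.2×10⁻⁴ = 0.01848 m
1210–2210 m: 1000 × 1.9×10⁻⁴ × 0.35 = 0.06650 m
Δh = 0.03960 + 0.13440 + 0.01848 + 0.06650 = 0.25898 m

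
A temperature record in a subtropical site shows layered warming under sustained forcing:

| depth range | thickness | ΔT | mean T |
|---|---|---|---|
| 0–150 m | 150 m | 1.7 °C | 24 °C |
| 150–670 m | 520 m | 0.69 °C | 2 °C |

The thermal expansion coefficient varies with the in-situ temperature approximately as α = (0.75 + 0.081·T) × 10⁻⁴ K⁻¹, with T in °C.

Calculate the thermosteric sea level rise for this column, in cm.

10.1 cm

Layer 1: α = (0.75 + 0.081×24)×10⁻⁴ = 2.694×10⁻⁴ K⁻¹
Layer 2: α = (0.75 + 0.081×2)×10⁻⁴ = 0.912×10⁻⁴ K⁻¹
2.694×10⁻⁴ × 1.7 × 150 = 0.068697 m
Layer 2: 520 × 0.912×10⁻⁴ × 0.69 = 0.03272256 m
Δh = 0.068697 + 0.03272256 = 0.10141956 m ≈ 10.1 cm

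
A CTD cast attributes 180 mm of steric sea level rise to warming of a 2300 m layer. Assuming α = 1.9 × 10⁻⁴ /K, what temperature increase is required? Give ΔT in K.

ΔT = Δh/(αH) = 0.18 / (1.9×10⁻⁴ × 2300) ≈ 0.4119 K

ΔT ≈ 0.412 K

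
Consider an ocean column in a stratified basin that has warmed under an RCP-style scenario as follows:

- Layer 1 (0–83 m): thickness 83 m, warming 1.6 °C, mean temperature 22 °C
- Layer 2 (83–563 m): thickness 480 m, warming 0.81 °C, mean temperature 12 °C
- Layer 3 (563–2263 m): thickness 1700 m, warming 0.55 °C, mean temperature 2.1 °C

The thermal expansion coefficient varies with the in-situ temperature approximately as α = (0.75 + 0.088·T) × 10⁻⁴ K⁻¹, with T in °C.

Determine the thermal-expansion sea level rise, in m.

Layer 1: α = (0.75 + 0.088×22)×10⁻⁴ = 2.686×10⁻⁴ K⁻¹
Layer 2: α = (0.75 + 0.088×12)×10⁻⁴ = 1.806×10⁻⁴ K⁻¹
Layer 3: α = (0.75 + 0.088×2.1)×10⁻⁴ = 0.9348×10⁻⁴ K⁻¹
0–83 m: 83 × 2.686×10⁻⁴ × 1.6 = 0.03567008 m
1.806×10⁻⁴ × 0.81 × 480 = 0.07021728 m
Layer 3: 1700 × 0.9348×10⁻⁴ × 0.55 = 0.0874038 m
Δh = 0.03567008 + 0.07021728 + 0.0874038 = 0.19329116 m

Δh = 0.193 m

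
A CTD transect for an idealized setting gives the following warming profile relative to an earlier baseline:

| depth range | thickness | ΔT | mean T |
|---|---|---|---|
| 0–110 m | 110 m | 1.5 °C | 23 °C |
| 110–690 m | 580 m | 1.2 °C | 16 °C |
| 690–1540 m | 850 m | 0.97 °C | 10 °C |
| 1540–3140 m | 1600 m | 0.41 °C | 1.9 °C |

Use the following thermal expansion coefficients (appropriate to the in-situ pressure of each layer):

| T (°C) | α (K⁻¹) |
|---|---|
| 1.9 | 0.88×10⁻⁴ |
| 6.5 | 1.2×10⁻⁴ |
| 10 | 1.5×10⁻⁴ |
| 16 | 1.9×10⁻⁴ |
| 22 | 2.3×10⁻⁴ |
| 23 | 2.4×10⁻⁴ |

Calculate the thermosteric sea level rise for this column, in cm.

Layer 1 at 23 °C → α = 2.4×10⁻⁴ K⁻¹
Layer 2 at 16 °C → α = 1.9×10⁻⁴ K⁻¹
Layer 3 at 10 °C → α = 1.5×10⁻⁴ K⁻¹
Layer 4 at 1.9 °C → α = 0.88×10⁻⁴ K⁻¹
0–110 m: 2.4×10⁻⁴ × 1.5 × 110 = 0.03960 m
580 × 1.2 × 1.9×10⁻⁴ = 0.13224 m
Layer 3: 850 × 1.5×10⁻⁴ × 0.97 = 0.123675 m
Layer 4: 1600 × 0.41 × 0.88×10⁻⁴ = 0.057728 m
Δh = 0.03960 + 0.13224 + 0.123675 + 0.057728 = 0.353243 m

Δh = 35.3 cm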